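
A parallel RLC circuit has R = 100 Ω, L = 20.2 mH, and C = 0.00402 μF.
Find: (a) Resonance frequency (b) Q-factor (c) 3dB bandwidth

Step 1 — Resonance: ω₀ = 1/√(LC) = 1/√(0.0202·4.02e-09) = 1.11e+05 rad/s.
Step 2 — f₀ = ω₀/(2π) = 1.766e+04 Hz.
Step 3 — Parallel Q: Q = R/(ω₀L) = 100/(1.11e+05·0.0202) = 0.04461.
Step 4 — Bandwidth: Δω = ω₀/Q = 2.488e+06 rad/s; BW = Δω/(2π) = 3.959e+05 Hz.

(a) f₀ = 1.766e+04 Hz  (b) Q = 0.04461  (c) BW = 3.959e+05 Hz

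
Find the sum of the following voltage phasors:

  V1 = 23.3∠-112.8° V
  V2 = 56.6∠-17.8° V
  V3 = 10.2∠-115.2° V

Step 1 — Convert each phasor to rectangular form:
  V1 = 23.3·(cos(-112.8°) + j·sin(-112.8°)) = -9.029 - j21.48 V
  V2 = 56.6·(cos(-17.8°) + j·sin(-17.8°)) = 53.89 - j17.3 V
  V3 = 10.2·(cos(-115.2°) + j·sin(-115.2°)) = -4.343 - j9.229 V
Step 2 — Sum components: V_total = 40.52 - j48.01 V.
Step 3 — Convert to polar: |V_total| = 62.82 V, ∠V_total = -49.8°.

V_total = 62.82∠-49.8° V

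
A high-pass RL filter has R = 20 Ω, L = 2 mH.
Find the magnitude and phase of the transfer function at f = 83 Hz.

Step 1 — Angular frequency: ω = 2π·83 = 521.5 rad/s.
Step 2 — Transfer function: H(jω) = jωL/(R + jωL).
Step 3 — Numerator jωL = j·1.043; denominator R + jωL = 20 + j1.043.
Step 4 — H = 0.002712 + j0.05201.
Step 5 — Magnitude: |H| = 0.05208 (-25.7 dB); phase: φ = 87.0°.

|H| = 0.05208 (-25.7 dB), φ = 87.0°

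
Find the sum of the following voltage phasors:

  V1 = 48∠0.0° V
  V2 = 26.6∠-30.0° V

Step 1 — Convert each phasor to rectangular form:
  V1 = 48·(cos(0.0°) + j·sin(0.0°)) = 48 V
  V2 = 26.6·(cos(-30.0°) + j·sin(-30.0°)) = 23.04 - j13.3 V
Step 2 — Sum components: V_total = 71.04 - j13.3 V.
Step 3 — Convert to polar: |V_total| = 72.27 V, ∠V_total = -10.6°.

V_total = 72.27∠-10.6° V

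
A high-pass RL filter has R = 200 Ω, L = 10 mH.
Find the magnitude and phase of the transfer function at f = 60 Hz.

Step 1 — Angular frequency: ω = 2π·60 = 377 rad/s.
Step 2 — Transfer function: H(jω) = jωL/(R + jωL).
Step 3 — Numerator jωL = j·3.77; denominator R + jωL = 200 + j3.77.
Step 4 — H = 0.0003552 + j0.01884.
Step 5 — Magnitude: |H| = 0.01885 (-34.5 dB); phase: φ = 88.9°.

|H| = 0.01885 (-34.5 dB), φ = 88.9°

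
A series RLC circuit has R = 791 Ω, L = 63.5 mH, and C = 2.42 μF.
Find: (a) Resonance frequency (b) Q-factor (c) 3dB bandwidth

Step 1 — Resonance: ω₀ = 1/√(LC) = 1/√(0.0635·2.42e-06) = 2551 rad/s.
Step 2 — f₀ = ω₀/(2π) = 406 Hz.
Step 3 — Series Q: Q = ω₀L/R = 2551·0.0635/791 = 0.2048.
Step 4 — Bandwidth: Δω = ω₀/Q = 1.246e+04 rad/s; BW = Δω/(2π) = 1983 Hz.

(a) f₀ = 406 Hz  (b) Q = 0.2048  (c) BW = 1983 Hz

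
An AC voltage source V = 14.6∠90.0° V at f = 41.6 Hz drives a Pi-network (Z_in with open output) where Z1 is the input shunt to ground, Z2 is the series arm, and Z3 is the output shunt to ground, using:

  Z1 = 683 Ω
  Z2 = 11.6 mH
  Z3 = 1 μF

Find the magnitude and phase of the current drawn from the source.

Step 1 — Angular frequency: ω = 2π·f = 2π·41.6 = 261.4 rad/s.
Step 2 — Component impedances:
  Z1: Z = R = 683 Ω
  Z2: Z = jωL = j·261.4·0.0116 = 0 + j3.032 Ω
  Z3: Z = 1/(jωC) = -j/(ω·C) = 0 - j3826 Ω
Step 3 — With open output, the series arm Z2 and the output shunt Z3 appear in series to ground: Z2 + Z3 = 0 - j3823 Ω.
Step 4 — Parallel with input shunt Z1: Z_in = Z1 || (Z2 + Z3) = 661.9 - j118.3 Ω = 672.4∠-10.1° Ω.
Step 5 — Source phasor: V = 14.6∠90.0° V = 0 + j14.6 V.
Step 6 — Ohm's law: I = V / Z_total = (0 + j14.6) / (661.9 - j118.3) = -0.003819 + j0.02138 A.
Step 7 — Convert to polar: |I| = 0.02171 A, ∠I = 100.1°.

I = 0.02171∠100.1° A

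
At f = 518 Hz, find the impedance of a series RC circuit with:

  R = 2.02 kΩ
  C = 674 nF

Step 1 — Angular frequency: ω = 2π·f = 2π·518 = 3255 rad/s.
Step 2 — Component impedances:
  R: Z = R = 2020 Ω
  C: Z = 1/(jωC) = -j/(ω·C) = 0 - j455.9 Ω
Step 3 — Series combination: Z_total = R + C = 2020 - j455.9 Ω = 2071∠-12.7° Ω.

Z = 2020 - j455.9 Ω = 2071∠-12.7° Ω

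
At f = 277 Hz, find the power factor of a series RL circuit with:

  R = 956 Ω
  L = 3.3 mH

Step 1 — Angular frequency: ω = 2π·f = 2π·277 = 1740 rad/s.
Step 2 — Component impedances:
  R: Z = R = 956 Ω
  L: Z = jωL = j·1740·0.0033 = 0 + j5.743 Ω
Step 3 — Series combination: Z_total = R + L = 956 + j5.743 Ω = 956∠0.3° Ω.
Step 4 — Power factor: PF = cos(φ) = Re(Z)/|Z| = 956/956 = 1.
Step 5 — Type: Im(Z) = 5.743 ⇒ lagging (phase φ = 0.3°).

PF = 1 (lagging, φ = 0.3°)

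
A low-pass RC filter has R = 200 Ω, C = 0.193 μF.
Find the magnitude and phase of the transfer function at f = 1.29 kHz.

Step 1 — Angular frequency: ω = 2π·1290 = 8105 rad/s.
Step 2 — Transfer function: H(jω) = 1/(1 + jωRC).
Step 3 — Denominator: 1 + jωRC = 1 + j·8105·200·1.93e-07 = 1 + j0.3129.
Step 4 — H = 0.9108 - j0.285.
Step 5 — Magnitude: |H| = 0.9544 (-0.4 dB); phase: φ = -17.4°.

|H| = 0.9544 (-0.4 dB), φ = -17.4°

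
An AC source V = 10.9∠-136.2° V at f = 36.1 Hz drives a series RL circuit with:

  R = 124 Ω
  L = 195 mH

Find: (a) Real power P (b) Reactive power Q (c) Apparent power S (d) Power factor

Step 1 — Angular frequency: ω = 2π·f = 2π·36.1 = 226.8 rad/s.
Step 2 — Component impedances:
  R: Z = R = 124 Ω
  L: Z = jωL = j·226.8·0.195 = 0 + j44.23 Ω
Step 3 — Series combination: Z_total = R + L = 124 + j44.23 Ω = 131.7∠19.6° Ω.
Step 4 — Source phasor: V = 10.9∠-136.2° V = -7.867 - j7.544 V.
Step 5 — Current: I = V / Z = -0.07554 - j0.0339 A = 0.08279∠-155.8° A.
Step 6 — Complex power: S = V·I* = 0.85 + j0.3032 VA.
Step 7 — Real power: P = Re(S) = 0.85 W.
Step 8 — Reactive power: Q = Im(S) = 0.3032 VAR.
Step 9 — Apparent power: |S| = 0.9025 VA.
Step 10 — Power factor: PF = P/|S| = 0.9419 (lagging).

(a) P = 0.85 W  (b) Q = 0.3032 VAR  (c) S = 0.9025 VA  (d) PF = 0.9419 (lagging)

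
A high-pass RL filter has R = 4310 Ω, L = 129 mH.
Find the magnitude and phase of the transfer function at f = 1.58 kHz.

Step 1 — Angular frequency: ω = 2π·1580 = 9927 rad/s.
Step 2 — Transfer function: H(jω) = jωL/(R + jωL).
Step 3 — Numerator jωL = j·1281; denominator R + jωL = 4310 + j1281.
Step 4 — H = 0.08113 + j0.273.
Step 5 — Magnitude: |H| = 0.2848 (-10.9 dB); phase: φ = 73.5°.

|H| = 0.2848 (-10.9 dB), φ = 73.5°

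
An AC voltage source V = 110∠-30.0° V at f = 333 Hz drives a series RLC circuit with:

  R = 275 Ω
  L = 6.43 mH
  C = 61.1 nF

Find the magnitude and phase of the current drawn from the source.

Step 1 — Angular frequency: ω = 2π·f = 2π·333 = 2092 rad/s.
Step 2 — Component impedances:
  R: Z = R = 275 Ω
  L: Z = jωL = j·2092·0.00643 = 0 + j13.45 Ω
  C: Z = 1/(jωC) = -j/(ω·C) = 0 - j7822 Ω
Step 3 — Series combination: Z_total = R + L + C = 275 - j7809 Ω = 7814∠-88.0° Ω.
Step 4 — Source phasor: V = 110∠-30.0° V = 95.26 - j55 V.
Step 5 — Ohm's law: I = V / Z_total = (95.26 - j55) / (275 - j7809) = 0.007464 + j0.01194 A.
Step 6 — Convert to polar: |I| = 0.01408 A, ∠I = 58.0°.

I = 0.01408∠58.0° A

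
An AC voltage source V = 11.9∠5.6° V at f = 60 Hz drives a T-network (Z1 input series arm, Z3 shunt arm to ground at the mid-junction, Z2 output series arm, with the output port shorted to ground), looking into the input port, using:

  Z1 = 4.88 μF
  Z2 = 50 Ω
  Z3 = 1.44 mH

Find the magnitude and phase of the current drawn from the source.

Step 1 — Angular frequency: ω = 2π·f = 2π·60 = 377 rad/s.
Step 2 — Component impedances:
  Z1: Z = 1/(jωC) = -j/(ω·C) = 0 - j543.6 Ω
  Z2: Z = R = 50 Ω
  Z3: Z = jωL = j·377·0.00144 = 0 + j0.5429 Ω
Step 3 — With the output port shorted to ground, the output series arm Z2 runs from the junction to ground; the shunt arm Z3 also runs from the junction to ground. They appear in parallel: Z3 || Z2 = 0.005893 + j0.5428 Ω.
Step 4 — Series with input arm Z1: Z_in = Z1 + (Z3 || Z2) = 0.005893 - j543 Ω = 543∠-90.0° Ω.
Step 5 — Source phasor: V = 11.9∠5.6° V = 11.84 + j1.161 V.
Step 6 — Ohm's law: I = V / Z_total = (11.84 + j1.161) / (0.005893 - j543) = -0.002138 + j0.02181 A.
Step 7 — Convert to polar: |I| = 0.02191 A, ∠I = 95.6°.

I = 0.02191∠95.6° A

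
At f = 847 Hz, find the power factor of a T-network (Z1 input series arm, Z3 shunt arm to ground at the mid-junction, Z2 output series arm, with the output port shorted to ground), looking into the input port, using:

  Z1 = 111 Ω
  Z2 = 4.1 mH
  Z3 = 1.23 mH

Step 1 — Angular frequency: ω = 2π·f = 2π·847 = 5322 rad/s.
Step 2 — Component impedances:
  Z1: Z = R = 111 Ω
  Z2: Z = jωL = j·5322·0.0041 = 0 + j21.82 Ω
  Z3: Z = jωL = j·5322·0.00123 = 0 + j6.546 Ω
Step 3 — With the output port shorted to ground, the output series arm Z2 runs from the junction to ground; the shunt arm Z3 also runs from the junction to ground. They appear in parallel: Z3 || Z2 = 0 + j5.035 Ω.
Step 4 — Series with input arm Z1: Z_in = Z1 + (Z3 || Z2) = 111 + j5.035 Ω = 111.1∠2.6° Ω.
Step 5 — Power factor: PF = cos(φ) = Re(Z)/|Z| = 111/111.11 = 0.999.
Step 6 — Type: Im(Z) = 5.035 ⇒ lagging (phase φ = 2.6°).

PF = 0.999 (lagging, φ = 2.6°)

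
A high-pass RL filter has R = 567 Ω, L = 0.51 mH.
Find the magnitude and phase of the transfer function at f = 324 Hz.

Step 1 — Angular frequency: ω = 2π·324 = 2036 rad/s.
Step 2 — Transfer function: H(jω) = jωL/(R + jωL).
Step 3 — Numerator jωL = j·1.038; denominator R + jωL = 567 + j1.038.
Step 4 — H = 3.353e-06 + j0.001831.
Step 5 — Magnitude: |H| = 0.001831 (-54.7 dB); phase: φ = 89.9°.

|H| = 0.001831 (-54.7 dB), φ = 89.9°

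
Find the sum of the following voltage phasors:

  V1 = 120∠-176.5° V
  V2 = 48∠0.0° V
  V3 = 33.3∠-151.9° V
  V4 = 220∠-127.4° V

Step 1 — Convert each phasor to rectangular form:
  V1 = 120·(cos(-176.5°) + j·sin(-176.5°)) = -119.8 - j7.326 V
  V2 = 48·(cos(0.0°) + j·sin(0.0°)) = 48 V
  V3 = 33.3·(cos(-151.9°) + j·sin(-151.9°)) = -29.37 - j15.68 V
  V4 = 220·(cos(-127.4°) + j·sin(-127.4°)) = -133.6 - j174.8 V
Step 2 — Sum components: V_total = -234.8 - j197.8 V.
Step 3 — Convert to polar: |V_total| = 307 V, ∠V_total = -139.9°.

V_total = 307∠-139.9° V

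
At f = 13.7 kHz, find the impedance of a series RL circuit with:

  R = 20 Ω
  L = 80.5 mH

Step 1 — Angular frequency: ω = 2π·f = 2π·1.37e+04 = 8.608e+04 rad/s.
Step 2 — Component impedances:
  R: Z = R = 20 Ω
  L: Z = jωL = j·8.608e+04·0.0805 = 0 + j6929 Ω
Step 3 — Series combination: Z_total = R + L = 20 + j6929 Ω = 6929∠89.8° Ω.

Z = 20 + j6929 Ω = 6929∠89.8° Ω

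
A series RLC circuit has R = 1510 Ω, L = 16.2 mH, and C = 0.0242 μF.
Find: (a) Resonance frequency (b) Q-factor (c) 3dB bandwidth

Step 1 — Resonance condition Im(Z)=0 gives ω₀ = 1/√(LC).
Step 2 — ω₀ = 1/√(0.0162·2.42e-08) = 5.051e+04 rad/s.
Step 3 — f₀ = ω₀/(2π) = 8038 Hz.
Step 4 — Series Q: Q = ω₀L/R = 5.051e+04·0.0162/1510 = 0.5418.
Step 5 — 3dB bandwidth: Δω = ω₀/Q = 9.321e+04 rad/s; BW = Δω/(2π) = 1.483e+04 Hz.

(a) f₀ = 8038 Hz  (b) Q = 0.5418  (c) BW = 1.483e+04 Hz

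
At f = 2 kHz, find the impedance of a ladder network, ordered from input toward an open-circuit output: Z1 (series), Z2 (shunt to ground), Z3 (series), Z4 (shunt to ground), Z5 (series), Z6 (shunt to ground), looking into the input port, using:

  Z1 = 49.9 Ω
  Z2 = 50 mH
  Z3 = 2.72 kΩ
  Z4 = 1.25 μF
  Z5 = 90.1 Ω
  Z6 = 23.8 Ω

Step 1 — Angular frequency: ω = 2π·f = 2π·2000 = 1.257e+04 rad/s.
Step 2 — Component impedances:
  Z1: Z = R = 49.9 Ω
  Z2: Z = jωL = j·1.257e+04·0.05 = 0 + j628.3 Ω
  Z3: Z = R = 2720 Ω
  Z4: Z = 1/(jωC) = -j/(ω·C) = 0 - j63.66 Ω
  Z5: Z = R = 90.1 Ω
  Z6: Z = R = 23.8 Ω
Step 3 — Ladder network (open output): work backward from the far end, alternating series and parallel combinations. Z_in = 187.5 + j599.3 Ω = 627.9∠72.6° Ω.

Z = 187.5 + j599.3 Ω = 627.9∠72.6° Ω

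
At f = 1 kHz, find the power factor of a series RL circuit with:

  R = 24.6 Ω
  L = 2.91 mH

Step 1 — Angular frequency: ω = 2π·f = 2π·1000 = 6283 rad/s.
Step 2 — Component impedances:
  R: Z = R = 24.6 Ω
  L: Z = jωL = j·6283·0.00291 = 0 + j18.28 Ω
Step 3 — Series combination: Z_total = R + L = 24.6 + j18.28 Ω = 30.65∠36.6° Ω.
Step 4 — Power factor: PF = cos(φ) = Re(Z)/|Z| = 24.6/30.65 = 0.8026.
Step 5 — Type: Im(Z) = 18.28 ⇒ lagging (phase φ = 36.6°).

PF = 0.8026 (lagging, φ = 36.6°)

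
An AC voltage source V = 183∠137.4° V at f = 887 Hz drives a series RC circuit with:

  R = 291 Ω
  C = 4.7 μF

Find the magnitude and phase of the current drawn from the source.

Step 1 — Angular frequency: ω = 2π·f = 2π·887 = 5573 rad/s.
Step 2 — Component impedances:
  R: Z = R = 291 Ω
  C: Z = 1/(jωC) = -j/(ω·C) = 0 - j38.18 Ω
Step 3 — Series combination: Z_total = R + C = 291 - j38.18 Ω = 293.5∠-7.5° Ω.
Step 4 — Source phasor: V = 183∠137.4° V = -134.7 + j123.9 V.
Step 5 — Ohm's law: I = V / Z_total = (-134.7 + j123.9) / (291 - j38.18) = -0.51 + j0.3588 A.
Step 6 — Convert to polar: |I| = 0.6235 A, ∠I = 144.9°.

I = 0.6235∠144.9° A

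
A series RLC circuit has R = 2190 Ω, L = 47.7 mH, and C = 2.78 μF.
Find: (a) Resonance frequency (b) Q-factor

Step 1 — Resonance condition Im(Z)=0 gives ω₀ = 1/√(LC).
Step 2 — ω₀ = 1/√(0.0477·2.78e-06) = 2746 rad/s.
Step 3 — f₀ = ω₀/(2π) = 437.1 Hz.
Step 4 — Series Q: Q = ω₀L/R = 2746·0.0477/2190 = 0.05981.

(a) f₀ = 437.1 Hz  (b) Q = 0.05981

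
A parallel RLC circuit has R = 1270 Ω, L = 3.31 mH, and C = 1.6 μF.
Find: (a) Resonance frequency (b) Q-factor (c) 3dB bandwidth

Step 1 — Resonance: ω₀ = 1/√(LC) = 1/√(0.00331·1.6e-06) = 1.374e+04 rad/s.
Step 2 — f₀ = ω₀/(2π) = 2187 Hz.
Step 3 — Parallel Q: Q = R/(ω₀L) = 1270/(1.374e+04·0.00331) = 27.92.
Step 4 — Bandwidth: Δω = ω₀/Q = 492.1 rad/s; BW = Δω/(2π) = 78.32 Hz.

(a) f₀ = 2187 Hz  (b) Q = 27.92  (c) BW = 78.32 Hz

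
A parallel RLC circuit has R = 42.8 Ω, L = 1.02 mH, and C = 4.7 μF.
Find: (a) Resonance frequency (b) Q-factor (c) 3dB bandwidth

Step 1 — Resonance: ω₀ = 1/√(LC) = 1/√(0.00102·4.7e-06) = 1.444e+04 rad/s.
Step 2 — f₀ = ω₀/(2π) = 2299 Hz.
Step 3 — Parallel Q: Q = R/(ω₀L) = 42.8/(1.444e+04·0.00102) = 2.905.
Step 4 — Bandwidth: Δω = ω₀/Q = 4971 rad/s; BW = Δω/(2π) = 791.2 Hz.

(a) f₀ = 2299 Hz  (b) Q = 2.905  (c) BW = 791.2 Hz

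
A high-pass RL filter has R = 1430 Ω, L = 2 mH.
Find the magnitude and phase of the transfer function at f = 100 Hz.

Step 1 — Angular frequency: ω = 2π·100 = 628.3 rad/s.
Step 2 — Transfer function: H(jω) = jωL/(R + jωL).
Step 3 — Numerator jωL = j·1.257; denominator R + jωL = 1430 + j1.257.
Step 4 — H = 7.722e-07 + j0.0008788.
Step 5 — Magnitude: |H| = 0.0008788 (-61.1 dB); phase: φ = 89.9°.

|H| = 0.0008788 (-61.1 dB), φ = 89.9°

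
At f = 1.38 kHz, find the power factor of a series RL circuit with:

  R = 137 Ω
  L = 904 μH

Step 1 — Angular frequency: ω = 2π·f = 2π·1380 = 8671 rad/s.
Step 2 — Component impedances:
  R: Z = R = 137 Ω
  L: Z = jωL = j·8671·0.000904 = 0 + j7.838 Ω
Step 3 — Series combination: Z_total = R + L = 137 + j7.838 Ω = 137.2∠3.3° Ω.
Step 4 — Power factor: PF = cos(φ) = Re(Z)/|Z| = 137/137.22 = 0.9984.
Step 5 — Type: Im(Z) = 7.838 ⇒ lagging (phase φ = 3.3°).

PF = 0.9984 (lagging, φ = 3.3°)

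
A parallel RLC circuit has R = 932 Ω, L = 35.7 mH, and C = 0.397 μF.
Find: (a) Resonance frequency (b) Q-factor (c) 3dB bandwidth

Step 1 — Resonance: ω₀ = 1/√(LC) = 1/√(0.0357·3.97e-07) = 8400 rad/s.
Step 2 — f₀ = ω₀/(2π) = 1337 Hz.
Step 3 — Parallel Q: Q = R/(ω₀L) = 932/(8400·0.0357) = 3.108.
Step 4 — Bandwidth: Δω = ω₀/Q = 2703 rad/s; BW = Δω/(2π) = 430.1 Hz.

(a) f₀ = 1337 Hz  (b) Q = 3.108  (c) BW = 430.1 Hz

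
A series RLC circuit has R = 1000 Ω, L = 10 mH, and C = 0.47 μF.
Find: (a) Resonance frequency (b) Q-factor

Step 1 — Resonance condition Im(Z)=0 gives ω₀ = 1/√(LC).
Step 2 — ω₀ = 1/√(0.01·4.7e-07) = 1.459e+04 rad/s.
Step 3 — f₀ = ω₀/(2π) = 2322 Hz.
Step 4 — Series Q: Q = ω₀L/R = 1.459e+04·0.01/1000 = 0.1459.

(a) f₀ = 2322 Hz  (b) Q = 0.1459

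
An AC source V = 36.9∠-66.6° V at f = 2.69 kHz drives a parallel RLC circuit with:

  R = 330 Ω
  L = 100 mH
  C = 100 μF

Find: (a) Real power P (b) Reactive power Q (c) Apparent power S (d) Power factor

Step 1 — Angular frequency: ω = 2π·f = 2π·2690 = 1.69e+04 rad/s.
Step 2 — Component impedances:
  R: Z = R = 330 Ω
  L: Z = jωL = j·1.69e+04·0.1 = 0 + j1690 Ω
  C: Z = 1/(jωC) = -j/(ω·C) = 0 - j0.5917 Ω
Step 3 — Parallel combination: 1/Z_total = 1/R + 1/L + 1/C; Z_total = 0.001062 - j0.5919 Ω = 0.5919∠-89.9° Ω.
Step 4 — Source phasor: V = 36.9∠-66.6° V = 14.65 - j33.87 V.
Step 5 — Current: I = V / Z = 57.26 + j24.66 A = 62.35∠23.3° A.
Step 6 — Complex power: S = V·I* = 4.126 - j2301 VA.
Step 7 — Real power: P = Re(S) = 4.126 W.
Step 8 — Reactive power: Q = Im(S) = -2301 VAR.
Step 9 — Apparent power: |S| = 2301 VA.
Step 10 — Power factor: PF = P/|S| = 0.001794 (leading).

(a) P = 4.126 W  (b) Q = -2301 VAR  (c) S = 2301 VA  (d) PF = 0.001794 (leading)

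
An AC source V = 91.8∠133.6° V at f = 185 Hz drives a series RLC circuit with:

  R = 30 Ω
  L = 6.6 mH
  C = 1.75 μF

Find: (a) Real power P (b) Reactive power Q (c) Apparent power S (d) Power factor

Step 1 — Angular frequency: ω = 2π·f = 2π·185 = 1162 rad/s.
Step 2 — Component impedances:
  R: Z = R = 30 Ω
  L: Z = jωL = j·1162·0.0066 = 0 + j7.672 Ω
  C: Z = 1/(jωC) = -j/(ω·C) = 0 - j491.6 Ω
Step 3 — Series combination: Z_total = R + L + C = 30 - j483.9 Ω = 484.9∠-86.5° Ω.
Step 4 — Source phasor: V = 91.8∠133.6° V = -63.31 + j66.48 V.
Step 5 — Current: I = V / Z = -0.1449 - j0.1218 A = 0.1893∠-139.9° A.
Step 6 — Complex power: S = V·I* = 1.075 - j17.35 VA.
Step 7 — Real power: P = Re(S) = 1.075 W.
Step 8 — Reactive power: Q = Im(S) = -17.35 VAR.
Step 9 — Apparent power: |S| = 17.38 VA.
Step 10 — Power factor: PF = P/|S| = 0.06187 (leading).

(a) P = 1.075 W  (b) Q = -17.35 VAR  (c) S = 17.38 VA  (d) PF = 0.06187 (leading)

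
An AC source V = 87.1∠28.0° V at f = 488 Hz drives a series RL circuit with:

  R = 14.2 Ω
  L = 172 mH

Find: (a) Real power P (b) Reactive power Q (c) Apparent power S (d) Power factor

Step 1 — Angular frequency: ω = 2π·f = 2π·488 = 3066 rad/s.
Step 2 — Component impedances:
  R: Z = R = 14.2 Ω
  L: Z = jωL = j·3066·0.172 = 0 + j527.4 Ω
Step 3 — Series combination: Z_total = R + L = 14.2 + j527.4 Ω = 527.6∠88.5° Ω.
Step 4 — Source phasor: V = 87.1∠28.0° V = 76.9 + j40.89 V.
Step 5 — Current: I = V / Z = 0.0814 - j0.1436 A = 0.1651∠-60.5° A.
Step 6 — Complex power: S = V·I* = 0.387 + j14.37 VA.
Step 7 — Real power: P = Re(S) = 0.387 W.
Step 8 — Reactive power: Q = Im(S) = 14.37 VAR.
Step 9 — Apparent power: |S| = 14.38 VA.
Step 10 — Power factor: PF = P/|S| = 0.02692 (lagging).

(a) P = 0.387 W  (b) Q = 14.37 VAR  (c) S = 14.38 VA  (d) PF = 0.02692 (lagging)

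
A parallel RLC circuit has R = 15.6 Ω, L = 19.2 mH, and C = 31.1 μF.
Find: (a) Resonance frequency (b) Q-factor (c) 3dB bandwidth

Step 1 — Resonance: ω₀ = 1/√(LC) = 1/√(0.0192·3.11e-05) = 1294 rad/s.
Step 2 — f₀ = ω₀/(2π) = 206 Hz.
Step 3 — Parallel Q: Q = R/(ω₀L) = 15.6/(1294·0.0192) = 0.6278.
Step 4 — Bandwidth: Δω = ω₀/Q = 2061 rad/s; BW = Δω/(2π) = 328 Hz.

(a) f₀ = 206 Hz  (b) Q = 0.6278  (c) BW = 328 Hz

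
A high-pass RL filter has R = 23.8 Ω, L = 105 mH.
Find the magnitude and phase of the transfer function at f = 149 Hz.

Step 1 — Angular frequency: ω = 2π·149 = 936.2 rad/s.
Step 2 — Transfer function: H(jω) = jωL/(R + jωL).
Step 3 — Numerator jωL = j·98.3; denominator R + jωL = 23.8 + j98.3.
Step 4 — H = 0.9446 + j0.2287.
Step 5 — Magnitude: |H| = 0.9719 (-0.2 dB); phase: φ = 13.6°.

|H| = 0.9719 (-0.2 dB), φ = 13.6°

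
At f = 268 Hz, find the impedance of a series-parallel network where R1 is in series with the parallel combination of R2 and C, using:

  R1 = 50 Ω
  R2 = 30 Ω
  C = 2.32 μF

Step 1 — Angular frequency: ω = 2π·f = 2π·268 = 1684 rad/s.
Step 2 — Component impedances:
  R1: Z = R = 50 Ω
  R2: Z = R = 30 Ω
  C: Z = 1/(jωC) = -j/(ω·C) = 0 - j256 Ω
Step 3 — Parallel branch: R2 || C = 1/(1/R2 + 1/C) = 29.59 - j3.468 Ω.
Step 4 — Series with R1: Z_total = R1 + (R2 || C) = 79.59 - j3.468 Ω = 79.67∠-2.5° Ω.

Z = 79.59 - j3.468 Ω = 79.67∠-2.5° Ω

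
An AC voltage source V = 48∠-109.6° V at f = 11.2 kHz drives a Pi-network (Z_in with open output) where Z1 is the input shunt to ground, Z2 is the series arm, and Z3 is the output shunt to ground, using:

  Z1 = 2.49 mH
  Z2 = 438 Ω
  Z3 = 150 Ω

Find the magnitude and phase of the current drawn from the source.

Step 1 — Angular frequency: ω = 2π·f = 2π·1.12e+04 = 7.037e+04 rad/s.
Step 2 — Component impedances:
  Z1: Z = jωL = j·7.037e+04·0.00249 = 0 + j175.2 Ω
  Z2: Z = R = 438 Ω
  Z3: Z = R = 150 Ω
Step 3 — With open output, the series arm Z2 and the output shunt Z3 appear in series to ground: Z2 + Z3 = 588 Ω.
Step 4 — Parallel with input shunt Z1: Z_in = Z1 || (Z2 + Z3) = 47.96 + j160.9 Ω = 167.9∠73.4° Ω.
Step 5 — Source phasor: V = 48∠-109.6° V = -16.1 - j45.22 V.
Step 6 — Ohm's law: I = V / Z_total = (-16.1 - j45.22) / (47.96 + j160.9) = -0.2854 + j0.01499 A.
Step 7 — Convert to polar: |I| = 0.2858 A, ∠I = 177.0°.

I = 0.2858∠177.0° A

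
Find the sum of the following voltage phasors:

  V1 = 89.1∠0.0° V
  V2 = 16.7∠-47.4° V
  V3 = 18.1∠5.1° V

Step 1 — Convert each phasor to rectangular form:
  V1 = 89.1·(cos(0.0°) + j·sin(0.0°)) = 89.1 V
  V2 = 16.7·(cos(-47.4°) + j·sin(-47.4°)) = 11.3 - j12.29 V
  V3 = 18.1·(cos(5.1°) + j·sin(5.1°)) = 18.03 + j1.609 V
Step 2 — Sum components: V_total = 118.4 - j10.68 V.
Step 3 — Convert to polar: |V_total| = 118.9 V, ∠V_total = -5.2°.

V_total = 118.9∠-5.2° V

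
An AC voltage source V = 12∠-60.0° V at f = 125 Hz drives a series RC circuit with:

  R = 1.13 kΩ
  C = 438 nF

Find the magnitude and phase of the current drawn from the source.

Step 1 — Angular frequency: ω = 2π·f = 2π·125 = 785.4 rad/s.
Step 2 — Component impedances:
  R: Z = R = 1130 Ω
  C: Z = 1/(jωC) = -j/(ω·C) = 0 - j2907 Ω
Step 3 — Series combination: Z_total = R + C = 1130 - j2907 Ω = 3119∠-68.8° Ω.
Step 4 — Source phasor: V = 12∠-60.0° V = 6 - j10.39 V.
Step 5 — Ohm's law: I = V / Z_total = (6 - j10.39) / (1130 - j2907) = 0.003803 + j0.0005858 A.
Step 6 — Convert to polar: |I| = 0.003848 A, ∠I = 8.8°.

I = 0.003848∠8.8° A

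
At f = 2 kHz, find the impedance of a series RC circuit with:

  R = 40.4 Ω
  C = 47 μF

Step 1 — Angular frequency: ω = 2π·f = 2π·2000 = 1.257e+04 rad/s.
Step 2 — Component impedances:
  R: Z = R = 40.4 Ω
  C: Z = 1/(jωC) = -j/(ω·C) = 0 - j1.693 Ω
Step 3 — Series combination: Z_total = R + C = 40.4 - j1.693 Ω = 40.44∠-2.4° Ω.

Z = 40.4 - j1.693 Ω = 40.44∠-2.4° Ω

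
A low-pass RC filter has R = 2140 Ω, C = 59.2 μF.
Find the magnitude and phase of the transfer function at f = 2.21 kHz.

Step 1 — Angular frequency: ω = 2π·2210 = 1.389e+04 rad/s.
Step 2 — Transfer function: H(jω) = 1/(1 + jωRC).
Step 3 — Denominator: 1 + jωRC = 1 + j·1.389e+04·2140·5.92e-05 = 1 + j1759.
Step 4 — H = 3.231e-07 - j0.0005684.
Step 5 — Magnitude: |H| = 0.0005685 (-64.9 dB); phase: φ = -90.0°.

|H| = 0.0005685 (-64.9 dB), φ = -90.0°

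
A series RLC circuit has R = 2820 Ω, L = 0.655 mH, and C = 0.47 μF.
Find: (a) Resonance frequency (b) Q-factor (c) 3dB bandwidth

Step 1 — Resonance condition Im(Z)=0 gives ω₀ = 1/√(LC).
Step 2 — ω₀ = 1/√(0.000655·4.7e-07) = 5.699e+04 rad/s.
Step 3 — f₀ = ω₀/(2π) = 9071 Hz.
Step 4 — Series Q: Q = ω₀L/R = 5.699e+04·0.000655/2820 = 0.01324.
Step 5 — 3dB bandwidth: Δω = ω₀/Q = 4.305e+06 rad/s; BW = Δω/(2π) = 6.852e+05 Hz.

(a) f₀ = 9071 Hz  (b) Q = 0.01324  (c) BW = 6.852e+05 Hz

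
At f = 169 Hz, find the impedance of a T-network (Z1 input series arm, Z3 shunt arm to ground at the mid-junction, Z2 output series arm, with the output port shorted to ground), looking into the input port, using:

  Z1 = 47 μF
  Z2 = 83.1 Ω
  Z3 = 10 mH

Step 1 — Angular frequency: ω = 2π·f = 2π·169 = 1062 rad/s.
Step 2 — Component impedances:
  Z1: Z = 1/(jωC) = -j/(ω·C) = 0 - j20.04 Ω
  Z2: Z = R = 83.1 Ω
  Z3: Z = jωL = j·1062·0.01 = 0 + j10.62 Ω
Step 3 — With the output port shorted to ground, the output series arm Z2 runs from the junction to ground; the shunt arm Z3 also runs from the junction to ground. They appear in parallel: Z3 || Z2 = 1.335 + j10.45 Ω.
Step 4 — Series with input arm Z1: Z_in = Z1 + (Z3 || Z2) = 1.335 - j9.589 Ω = 9.682∠-82.1° Ω.

Z = 1.335 - j9.589 Ω = 9.682∠-82.1° Ω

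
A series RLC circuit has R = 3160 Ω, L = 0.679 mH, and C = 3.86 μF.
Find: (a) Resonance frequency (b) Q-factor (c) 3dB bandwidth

Step 1 — Resonance: ω₀ = 1/√(LC) = 1/√(0.000679·3.86e-06) = 1.953e+04 rad/s.
Step 2 — f₀ = ω₀/(2π) = 3109 Hz.
Step 3 — Series Q: Q = ω₀L/R = 1.953e+04·0.000679/3160 = 0.004197.
Step 4 — Bandwidth: Δω = ω₀/Q = 4.654e+06 rad/s; BW = Δω/(2π) = 7.407e+05 Hz.

(a) f₀ = 3109 Hz  (b) Q = 0.004197  (c) BW = 7.407e+05 Hz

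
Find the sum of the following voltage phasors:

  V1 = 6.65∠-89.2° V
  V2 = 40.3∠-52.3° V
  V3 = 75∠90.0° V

Step 1 — Convert each phasor to rectangular form:
  V1 = 6.65·(cos(-89.2°) + j·sin(-89.2°)) = 0.09285 - j6.649 V
  V2 = 40.3·(cos(-52.3°) + j·sin(-52.3°)) = 24.64 - j31.89 V
  V3 = 75·(cos(90.0°) + j·sin(90.0°)) = 0 + j75 V
Step 2 — Sum components: V_total = 24.74 + j36.46 V.
Step 3 — Convert to polar: |V_total| = 44.06 V, ∠V_total = 55.8°.

V_total = 44.06∠55.8° V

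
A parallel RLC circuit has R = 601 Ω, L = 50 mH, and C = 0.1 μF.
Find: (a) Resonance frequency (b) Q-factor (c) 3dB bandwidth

Step 1 — Resonance: ω₀ = 1/√(LC) = 1/√(0.05·1e-07) = 1.414e+04 rad/s.
Step 2 — f₀ = ω₀/(2π) = 2251 Hz.
Step 3 — Parallel Q: Q = R/(ω₀L) = 601/(1.414e+04·0.05) = 0.8499.
Step 4 — Bandwidth: Δω = ω₀/Q = 1.664e+04 rad/s; BW = Δω/(2π) = 2648 Hz.

(a) f₀ = 2251 Hz  (b) Q = 0.8499  (c) BW = 2648 Hz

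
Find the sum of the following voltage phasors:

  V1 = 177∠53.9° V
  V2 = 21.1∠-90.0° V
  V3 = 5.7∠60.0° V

Step 1 — Convert each phasor to rectangular form:
  V1 = 177·(cos(53.9°) + j·sin(53.9°)) = 104.3 + j143 V
  V2 = 21.1·(cos(-90.0°) + j·sin(-90.0°)) = 0 - j21.1 V
  V3 = 5.7·(cos(60.0°) + j·sin(60.0°)) = 2.85 + j4.936 V
Step 2 — Sum components: V_total = 107.1 + j126.9 V.
Step 3 — Convert to polar: |V_total| = 166 V, ∠V_total = 49.8°.

V_total = 166∠49.8° V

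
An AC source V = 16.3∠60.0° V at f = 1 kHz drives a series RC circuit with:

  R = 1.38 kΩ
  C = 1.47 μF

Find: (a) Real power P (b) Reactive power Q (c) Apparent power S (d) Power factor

Step 1 — Angular frequency: ω = 2π·f = 2π·1000 = 6283 rad/s.
Step 2 — Component impedances:
  R: Z = R = 1380 Ω
  C: Z = 1/(jωC) = -j/(ω·C) = 0 - j108.3 Ω
Step 3 — Series combination: Z_total = R + C = 1380 - j108.3 Ω = 1384∠-4.5° Ω.
Step 4 — Source phasor: V = 16.3∠60.0° V = 8.15 + j14.12 V.
Step 5 — Current: I = V / Z = 0.005072 + j0.01063 A = 0.01178∠64.5° A.
Step 6 — Complex power: S = V·I* = 0.1914 - j0.01501 VA.
Step 7 — Real power: P = Re(S) = 0.1914 W.
Step 8 — Reactive power: Q = Im(S) = -0.01501 VAR.
Step 9 — Apparent power: |S| = 0.1919 VA.
Step 10 — Power factor: PF = P/|S| = 0.9969 (leading).

(a) P = 0.1914 W  (b) Q = -0.01501 VAR  (c) S = 0.1919 VA  (d) PF = 0.9969 (leading)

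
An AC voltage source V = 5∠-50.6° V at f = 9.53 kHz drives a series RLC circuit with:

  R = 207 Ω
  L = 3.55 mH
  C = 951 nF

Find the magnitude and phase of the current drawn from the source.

Step 1 — Angular frequency: ω = 2π·f = 2π·9530 = 5.988e+04 rad/s.
Step 2 — Component impedances:
  R: Z = R = 207 Ω
  L: Z = jωL = j·5.988e+04·0.00355 = 0 + j212.6 Ω
  C: Z = 1/(jωC) = -j/(ω·C) = 0 - j17.56 Ω
Step 3 — Series combination: Z_total = R + L + C = 207 + j195 Ω = 284.4∠43.3° Ω.
Step 4 — Source phasor: V = 5∠-50.6° V = 3.174 - j3.864 V.
Step 5 — Ohm's law: I = V / Z_total = (3.174 - j3.864) / (207 + j195) = -0.001193 - j0.01754 A.
Step 6 — Convert to polar: |I| = 0.01758 A, ∠I = -93.9°.

I = 0.01758∠-93.9° A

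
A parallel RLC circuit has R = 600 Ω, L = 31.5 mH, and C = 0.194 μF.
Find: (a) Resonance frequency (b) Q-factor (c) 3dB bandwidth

Step 1 — Resonance: ω₀ = 1/√(LC) = 1/√(0.0315·1.94e-07) = 1.279e+04 rad/s.
Step 2 — f₀ = ω₀/(2π) = 2036 Hz.
Step 3 — Parallel Q: Q = R/(ω₀L) = 600/(1.279e+04·0.0315) = 1.489.
Step 4 — Bandwidth: Δω = ω₀/Q = 8591 rad/s; BW = Δω/(2π) = 1367 Hz.

(a) f₀ = 2036 Hz  (b) Q = 1.489  (c) BW = 1367 Hz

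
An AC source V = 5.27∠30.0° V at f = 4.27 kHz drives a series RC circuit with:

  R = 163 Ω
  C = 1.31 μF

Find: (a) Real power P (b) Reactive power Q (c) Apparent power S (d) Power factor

Step 1 — Angular frequency: ω = 2π·f = 2π·4270 = 2.683e+04 rad/s.
Step 2 — Component impedances:
  R: Z = R = 163 Ω
  C: Z = 1/(jωC) = -j/(ω·C) = 0 - j28.45 Ω
Step 3 — Series combination: Z_total = R + C = 163 - j28.45 Ω = 165.5∠-9.9° Ω.
Step 4 — Source phasor: V = 5.27∠30.0° V = 4.564 + j2.635 V.
Step 5 — Current: I = V / Z = 0.02443 + j0.02043 A = 0.03185∠39.9° A.
Step 6 — Complex power: S = V·I* = 0.1653 - j0.02886 VA.
Step 7 — Real power: P = Re(S) = 0.1653 W.
Step 8 — Reactive power: Q = Im(S) = -0.02886 VAR.
Step 9 — Apparent power: |S| = 0.1678 VA.
Step 10 — Power factor: PF = P/|S| = 0.9851 (leading).

(a) P = 0.1653 W  (b) Q = -0.02886 VAR  (c) S = 0.1678 VA  (d) PF = 0.9851 (leading)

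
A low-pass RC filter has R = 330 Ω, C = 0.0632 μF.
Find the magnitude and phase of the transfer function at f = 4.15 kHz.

Step 1 — Angular frequency: ω = 2π·4150 = 2.608e+04 rad/s.
Step 2 — Transfer function: H(jω) = 1/(1 + jωRC).
Step 3 — Denominator: 1 + jωRC = 1 + j·2.608e+04·330·6.32e-08 = 1 + j0.5438.
Step 4 — H = 0.7718 - j0.4197.
Step 5 — Magnitude: |H| = 0.8785 (-1.1 dB); phase: φ = -28.5°.

|H| = 0.8785 (-1.1 dB), φ = -28.5°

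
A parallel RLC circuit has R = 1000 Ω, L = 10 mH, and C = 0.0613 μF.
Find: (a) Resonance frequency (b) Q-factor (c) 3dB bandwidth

Step 1 — Resonance: ω₀ = 1/√(LC) = 1/√(0.01·6.13e-08) = 4.039e+04 rad/s.
Step 2 — f₀ = ω₀/(2π) = 6428 Hz.
Step 3 — Parallel Q: Q = R/(ω₀L) = 1000/(4.039e+04·0.01) = 2.476.
Step 4 — Bandwidth: Δω = ω₀/Q = 1.631e+04 rad/s; BW = Δω/(2π) = 2596 Hz.

(a) f₀ = 6428 Hz  (b) Q = 2.476  (c) BW = 2596 Hz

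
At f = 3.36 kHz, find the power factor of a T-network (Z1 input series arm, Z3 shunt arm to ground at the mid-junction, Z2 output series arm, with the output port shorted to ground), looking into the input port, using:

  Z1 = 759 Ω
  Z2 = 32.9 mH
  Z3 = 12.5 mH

Step 1 — Angular frequency: ω = 2π·f = 2π·3360 = 2.111e+04 rad/s.
Step 2 — Component impedances:
  Z1: Z = R = 759 Ω
  Z2: Z = jωL = j·2.111e+04·0.0329 = 0 + j694.6 Ω
  Z3: Z = jωL = j·2.111e+04·0.0125 = 0 + j263.9 Ω
Step 3 — With the output port shorted to ground, the output series arm Z2 runs from the junction to ground; the shunt arm Z3 also runs from the junction to ground. They appear in parallel: Z3 || Z2 = 0 + j191.2 Ω.
Step 4 — Series with input arm Z1: Z_in = Z1 + (Z3 || Z2) = 759 + j191.2 Ω = 782.7∠14.1° Ω.
Step 5 — Power factor: PF = cos(φ) = Re(Z)/|Z| = 759/782.7 = 0.9697.
Step 6 — Type: Im(Z) = 191.2 ⇒ lagging (phase φ = 14.1°).

PF = 0.9697 (lagging, φ = 14.1°)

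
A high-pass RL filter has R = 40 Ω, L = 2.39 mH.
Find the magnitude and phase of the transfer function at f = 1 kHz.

Step 1 — Angular frequency: ω = 2π·1000 = 6283 rad/s.
Step 2 — Transfer function: H(jω) = jωL/(R + jωL).
Step 3 — Numerator jωL = j·15.02; denominator R + jωL = 40 + j15.02.
Step 4 — H = 0.1235 + j0.329.
Step 5 — Magnitude: |H| = 0.3515 (-9.1 dB); phase: φ = 69.4°.

|H| = 0.3515 (-9.1 dB), φ = 69.4°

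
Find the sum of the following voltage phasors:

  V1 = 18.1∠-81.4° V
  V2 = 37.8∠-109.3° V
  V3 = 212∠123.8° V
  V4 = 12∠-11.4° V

Step 1 — Convert each phasor to rectangular form:
  V1 = 18.1·(cos(-81.4°) + j·sin(-81.4°)) = 2.707 - j17.9 V
  V2 = 37.8·(cos(-109.3°) + j·sin(-109.3°)) = -12.49 - j35.68 V
  V3 = 212·(cos(123.8°) + j·sin(123.8°)) = -117.9 + j176.2 V
  V4 = 12·(cos(-11.4°) + j·sin(-11.4°)) = 11.76 - j2.372 V
Step 2 — Sum components: V_total = -116 + j120.2 V.
Step 3 — Convert to polar: |V_total| = 167 V, ∠V_total = 134.0°.

V_total = 167∠134.0° V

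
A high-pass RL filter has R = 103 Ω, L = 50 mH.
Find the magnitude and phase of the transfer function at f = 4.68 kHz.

Step 1 — Angular frequency: ω = 2π·4680 = 2.941e+04 rad/s.
Step 2 — Transfer function: H(jω) = jωL/(R + jωL).
Step 3 — Numerator jωL = j·1470; denominator R + jωL = 103 + j1470.
Step 4 — H = 0.9951 + j0.06971.
Step 5 — Magnitude: |H| = 0.9976 (-0.0 dB); phase: φ = 4.0°.

|H| = 0.9976 (-0.0 dB), φ = 4.0°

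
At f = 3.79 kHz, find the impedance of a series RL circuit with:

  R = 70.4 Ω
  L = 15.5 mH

Step 1 — Angular frequency: ω = 2π·f = 2π·3790 = 2.381e+04 rad/s.
Step 2 — Component impedances:
  R: Z = R = 70.4 Ω
  L: Z = jωL = j·2.381e+04·0.0155 = 0 + j369.1 Ω
Step 3 — Series combination: Z_total = R + L = 70.4 + j369.1 Ω = 375.8∠79.2° Ω.

Z = 70.4 + j369.1 Ω = 375.8∠79.2° Ω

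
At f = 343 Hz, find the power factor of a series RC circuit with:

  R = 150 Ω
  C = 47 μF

Step 1 — Angular frequency: ω = 2π·f = 2π·343 = 2155 rad/s.
Step 2 — Component impedances:
  R: Z = R = 150 Ω
  C: Z = 1/(jωC) = -j/(ω·C) = 0 - j9.873 Ω
Step 3 — Series combination: Z_total = R + C = 150 - j9.873 Ω = 150.3∠-3.8° Ω.
Step 4 — Power factor: PF = cos(φ) = Re(Z)/|Z| = 150/150.325 = 0.9978.
Step 5 — Type: Im(Z) = -9.873 ⇒ leading (phase φ = -3.8°).

PF = 0.9978 (leading, φ = -3.8°)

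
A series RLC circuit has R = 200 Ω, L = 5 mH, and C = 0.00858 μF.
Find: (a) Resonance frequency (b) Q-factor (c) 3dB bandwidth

Step 1 — Resonance condition Im(Z)=0 gives ω₀ = 1/√(LC).
Step 2 — ω₀ = 1/√(0.005·8.58e-09) = 1.527e+05 rad/s.
Step 3 — f₀ = ω₀/(2π) = 2.43e+04 Hz.
Step 4 — Series Q: Q = ω₀L/R = 1.527e+05·0.005/200 = 3.817.
Step 5 — 3dB bandwidth: Δω = ω₀/Q = 4e+04 rad/s; BW = Δω/(2π) = 6366 Hz.

(a) f₀ = 2.43e+04 Hz  (b) Q = 3.817  (c) BW = 6366 Hz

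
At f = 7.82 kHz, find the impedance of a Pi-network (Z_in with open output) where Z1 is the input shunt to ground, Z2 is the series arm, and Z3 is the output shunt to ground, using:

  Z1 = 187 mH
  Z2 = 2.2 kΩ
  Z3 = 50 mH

Step 1 — Angular frequency: ω = 2π·f = 2π·7820 = 4.913e+04 rad/s.
Step 2 — Component impedances:
  Z1: Z = jωL = j·4.913e+04·0.187 = 0 + j9188 Ω
  Z2: Z = R = 2200 Ω
  Z3: Z = jωL = j·4.913e+04·0.05 = 0 + j2457 Ω
Step 3 — With open output, the series arm Z2 and the output shunt Z3 appear in series to ground: Z2 + Z3 = 2200 + j2457 Ω.
Step 4 — Parallel with input shunt Z1: Z_in = Z1 || (Z2 + Z3) = 1322 + j2188 Ω = 2557∠58.9° Ω.

Z = 1322 + j2188 Ω = 2557∠58.9° Ω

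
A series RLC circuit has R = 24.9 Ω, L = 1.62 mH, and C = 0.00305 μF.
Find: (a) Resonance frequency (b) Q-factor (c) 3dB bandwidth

Step 1 — Resonance: ω₀ = 1/√(LC) = 1/√(0.00162·3.05e-09) = 4.499e+05 rad/s.
Step 2 — f₀ = ω₀/(2π) = 7.16e+04 Hz.
Step 3 — Series Q: Q = ω₀L/R = 4.499e+05·0.00162/24.9 = 29.27.
Step 4 — Bandwidth: Δω = ω₀/Q = 1.537e+04 rad/s; BW = Δω/(2π) = 2446 Hz.

(a) f₀ = 7.16e+04 Hz  (b) Q = 29.27  (c) BW = 2446 Hz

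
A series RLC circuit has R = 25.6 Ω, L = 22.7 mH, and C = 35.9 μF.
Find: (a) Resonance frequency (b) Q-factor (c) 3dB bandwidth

Step 1 — Resonance: ω₀ = 1/√(LC) = 1/√(0.0227·3.59e-05) = 1108 rad/s.
Step 2 — f₀ = ω₀/(2π) = 176.3 Hz.
Step 3 — Series Q: Q = ω₀L/R = 1108·0.0227/25.6 = 0.9823.
Step 4 — Bandwidth: Δω = ω₀/Q = 1128 rad/s; BW = Δω/(2π) = 179.5 Hz.

(a) f₀ = 176.3 Hz  (b) Q = 0.9823  (c) BW = 179.5 Hz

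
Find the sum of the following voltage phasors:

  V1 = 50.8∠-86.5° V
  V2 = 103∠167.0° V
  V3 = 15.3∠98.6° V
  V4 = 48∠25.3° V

Step 1 — Convert each phasor to rectangular form:
  V1 = 50.8·(cos(-86.5°) + j·sin(-86.5°)) = 3.101 - j50.71 V
  V2 = 103·(cos(167.0°) + j·sin(167.0°)) = -100.4 + j23.17 V
  V3 = 15.3·(cos(98.6°) + j·sin(98.6°)) = -2.288 + j15.13 V
  V4 = 48·(cos(25.3°) + j·sin(25.3°)) = 43.4 + j20.51 V
Step 2 — Sum components: V_total = -56.15 + j8.106 V.
Step 3 — Convert to polar: |V_total| = 56.73 V, ∠V_total = 171.8°.

V_total = 56.73∠171.8° V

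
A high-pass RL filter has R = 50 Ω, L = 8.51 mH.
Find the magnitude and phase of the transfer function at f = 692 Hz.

Step 1 — Angular frequency: ω = 2π·692 = 4348 rad/s.
Step 2 — Transfer function: H(jω) = jωL/(R + jωL).
Step 3 — Numerator jωL = j·37; denominator R + jωL = 50 + j37.
Step 4 — H = 0.3539 + j0.4782.
Step 5 — Magnitude: |H| = 0.5949 (-4.5 dB); phase: φ = 53.5°.

|H| = 0.5949 (-4.5 dB), φ = 53.5°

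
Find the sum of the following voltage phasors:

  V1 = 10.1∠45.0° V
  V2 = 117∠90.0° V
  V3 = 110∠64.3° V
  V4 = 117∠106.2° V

Step 1 — Convert each phasor to rectangular form:
  V1 = 10.1·(cos(45.0°) + j·sin(45.0°)) = 7.142 + j7.142 V
  V2 = 117·(cos(90.0°) + j·sin(90.0°)) = 0 + j117 V
  V3 = 110·(cos(64.3°) + j·sin(64.3°)) = 47.7 + j99.12 V
  V4 = 117·(cos(106.2°) + j·sin(106.2°)) = -32.64 + j112.4 V
Step 2 — Sum components: V_total = 22.2 + j335.6 V.
Step 3 — Convert to polar: |V_total| = 336.3 V, ∠V_total = 86.2°.

V_total = 336.3∠86.2° V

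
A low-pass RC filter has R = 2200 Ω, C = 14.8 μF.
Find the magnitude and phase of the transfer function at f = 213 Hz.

Step 1 — Angular frequency: ω = 2π·213 = 1338 rad/s.
Step 2 — Transfer function: H(jω) = 1/(1 + jωRC).
Step 3 — Denominator: 1 + jωRC = 1 + j·1338·2200·1.48e-05 = 1 + j43.58.
Step 4 — H = 0.0005264 - j0.02294.
Step 5 — Magnitude: |H| = 0.02294 (-32.8 dB); phase: φ = -88.7°.

|H| = 0.02294 (-32.8 dB), φ = -88.7°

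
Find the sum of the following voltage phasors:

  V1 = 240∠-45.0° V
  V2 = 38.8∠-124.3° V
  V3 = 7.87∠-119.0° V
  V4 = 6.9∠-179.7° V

Step 1 — Convert each phasor to rectangular form:
  V1 = 240·(cos(-45.0°) + j·sin(-45.0°)) = 169.7 - j169.7 V
  V2 = 38.8·(cos(-124.3°) + j·sin(-124.3°)) = -21.86 - j32.05 V
  V3 = 7.87·(cos(-119.0°) + j·sin(-119.0°)) = -3.815 - j6.883 V
  V4 = 6.9·(cos(-179.7°) + j·sin(-179.7°)) = -6.9 - j0.03613 V
Step 2 — Sum components: V_total = 137.1 - j208.7 V.
Step 3 — Convert to polar: |V_total| = 249.7 V, ∠V_total = -56.7°.

V_total = 249.7∠-56.7° V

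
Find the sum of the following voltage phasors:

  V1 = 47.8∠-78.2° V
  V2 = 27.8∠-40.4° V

Step 1 — Convert each phasor to rectangular form:
  V1 = 47.8·(cos(-78.2°) + j·sin(-78.2°)) = 9.775 - j46.79 V
  V2 = 27.8·(cos(-40.4°) + j·sin(-40.4°)) = 21.17 - j18.02 V
Step 2 — Sum components: V_total = 30.95 - j64.81 V.
Step 3 — Convert to polar: |V_total| = 71.82 V, ∠V_total = -64.5°.

V_total = 71.82∠-64.5° V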